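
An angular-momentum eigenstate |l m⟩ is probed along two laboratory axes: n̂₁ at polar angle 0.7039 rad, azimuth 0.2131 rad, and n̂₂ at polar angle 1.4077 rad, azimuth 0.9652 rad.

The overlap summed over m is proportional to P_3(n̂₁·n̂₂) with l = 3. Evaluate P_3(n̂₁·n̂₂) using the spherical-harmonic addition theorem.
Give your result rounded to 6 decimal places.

-0.371410

Expand P_3 via completeness: Σ_{m} conj(Y_{3,m}) at Ω₁ times Y_{3,m} at Ω₂ —
  m=-3: 0.09077 + 0.06748j × -0.38877 - 0.09761j = -0.02870 - 0.03509j  (running Σ = -0.02870 - 0.03509j)
  m=-2: 0.29714 + 0.13491j × -0.05686 - 0.15123j = 0.00351 - 0.05261j  (running Σ = -0.02519 - 0.08770j)
  m=-1: 0.38958 + 0.08430j × -0.15760 + 0.22762j = -0.08059 + 0.07539j  (running Σ = -0.10578 - 0.01231j)
  m=0: -0.02683 + 0.00000j × -0.17379 + 0.00000j = 0.00466 + 0.00000j  (running Σ = -0.10111 - 0.01231j)
  m=1: -0.38958 + 0.08430j × 0.15760 + 0.22762j = -0.08059 - 0.07539j  (running Σ = -0.18170 - 0.08770j)
  m=2: 0.29714 - 0.13491j × -0.05686 + 0.15123j = 0.00351 + 0.05261j  (running Σ = -0.17819 - 0.03509j)
  m=3: -0.09077 + 0.06748j × 0.38877 - 0.09761j = -0.02870 + 0.03509j  (running Σ = -0.20689 + 0.00000j)
Accumulated sum -0.20689 + 0.00000j; after 4π/(2l+1) scaling, -0.37141 + 0.00000j ⇒ P_3 = -0.371410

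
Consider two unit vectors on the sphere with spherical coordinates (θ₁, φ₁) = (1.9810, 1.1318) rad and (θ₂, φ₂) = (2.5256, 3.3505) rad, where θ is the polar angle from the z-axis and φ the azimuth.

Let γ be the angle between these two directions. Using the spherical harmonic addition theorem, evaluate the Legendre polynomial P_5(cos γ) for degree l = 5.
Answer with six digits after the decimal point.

Addition theorem: P_5(cos γ) = (4π/11) Σ_m Y*_{lm}(Ω₁) Y_{lm}(Ω₂), m = −5…5:
  term(m=-5) = +0.000879+0.008952i   from Y*(Ω₁)=+0.244252-0.175922i, Y(Ω₂)=-0.015010+0.025839i
  term(m=-4) = -0.047110-0.028882i   from Y*(Ω₁)=+0.076221+0.406869i, Y(Ω₂)=-0.089535+0.099014i
  term(m=-3) = +0.035722-0.013975i   from Y*(Ω₁)=-0.111392-0.028895i, Y(Ω₂)=-0.269973+0.195489i
  term(m=-2) = +0.037210-0.131886i   from Y*(Ω₁)=-0.189819+0.228681i, Y(Ω₂)=-0.421426+0.187094i
  term(m=-1) = +0.022655+0.029932i   from Y*(Ω₁)=-0.086809-0.184874i, Y(Ω₂)=-0.179801+0.038118i
  term(m=+0) = -0.089305-0.000000i   from Y*(Ω₁)=-0.254687-0.000000i, Y(Ω₂)=+0.350646+0.000000i
  term(m=+1) = +0.022655-0.029932i   from Y*(Ω₁)=+0.086809-0.184874i, Y(Ω₂)=+0.179801+0.038118i
  term(m=+2) = +0.037210+0.131886i   from Y*(Ω₁)=-0.189819-0.228681i, Y(Ω₂)=-0.421426-0.187094i
  term(m=+3) = +0.035722+0.013975i   from Y*(Ω₁)=+0.111392-0.028895i, Y(Ω₂)=+0.269973+0.195489i
  term(m=+4) = -0.047110+0.028882i   from Y*(Ω₁)=+0.076221-0.406869i, Y(Ω₂)=-0.089535-0.099014i
  term(m=+5) = +0.000879-0.008952i   from Y*(Ω₁)=-0.244252-0.175922i, Y(Ω₂)=+0.015010+0.025839i
Total Σ_m = +0.009407+0.000000i. Multiply by 1.142397: +0.010746+0.000000i. P_5(cos γ) = 0.010746

0.010746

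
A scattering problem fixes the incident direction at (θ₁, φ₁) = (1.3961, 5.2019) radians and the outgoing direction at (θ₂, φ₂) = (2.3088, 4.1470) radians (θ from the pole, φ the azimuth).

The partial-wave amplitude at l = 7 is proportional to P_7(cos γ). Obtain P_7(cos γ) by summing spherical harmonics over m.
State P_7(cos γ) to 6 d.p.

Summing Y*_{l m}(θ₁,φ₁)·Y_{l m}(θ₂,φ₂) over m ∈ [−7, 7]; prefactor 4π/(2·7+1) = 0.837758:
  m=-7: 0.12627 - 0.43102j × -0.04419 + 0.04155j = 0.01233 + 0.02429j  (running Σ = 0.01233 + 0.02429j)
  m=-6: 0.29042 - 0.06024j × -0.19994 - 0.05121j = -0.06115 - 0.00283j  (running Σ = -0.04882 + 0.02146j)
  m=-5: -0.13201 - 0.15864j × -0.12293 - 0.37772j = -0.04369 + 0.06936j  (running Σ = -0.09251 + 0.09083j)
  m=-4: 0.11812 - 0.28961j × 0.27185 - 0.32887j = -0.06314 - 0.11758j  (running Σ = -0.15565 - 0.02675j)
  m=-3: -0.11947 + 0.01226j × 0.10784 + 0.01359j = -0.01305 - 0.00030j  (running Σ = -0.16870 - 0.02705j)
  m=-2: -0.17370 - 0.25844j × -0.13477 - 0.28625j = -0.05057 + 0.08455j  (running Σ = -0.21927 + 0.05750j)
  m=-1: -0.04027 + 0.07559j × 0.13994 - 0.22056j = 0.01104 + 0.01946j  (running Σ = -0.20823 + 0.07696j)
  m=0: -0.30982 + 0.00000j × -0.24720 + 0.00000j = 0.07659 + 0.00000j  (running Σ = -0.13164 + 0.07696j)
  m=1: 0.04027 + 0.07559j × -0.13994 - 0.22056j = 0.01104 - 0.01946j  (running Σ = -0.12061 + 0.05750j)
  m=2: -0.17370 + 0.25844j × -0.13477 + 0.28625j = -0.05057 - 0.08455j  (running Σ = -0.17118 - 0.02705j)
  m=3: 0.11947 + 0.01226j × -0.10784 + 0.01359j = -0.01305 + 0.00030j  (running Σ = -0.18423 - 0.02675j)
  m=4: 0.11812 + 0.28961j × 0.27185 + 0.32887j = -0.06314 + 0.11758j  (running Σ = -0.24736 + 0.09083j)
  m=5: 0.13201 - 0.15864j × 0.12293 - 0.37772j = -0.04369 - 0.06936j  (running Σ = -0.29106 + 0.02146j)
  m=6: 0.29042 + 0.06024j × -0.19994 + 0.05121j = -0.06115 + 0.00283j  (running Σ = -0.35221 + 0.02429j)
  m=7: -0.12627 - 0.43102j × 0.04419 + 0.04155j = 0.01233 - 0.02429j  (running Σ = -0.33988 - 0.00000j)
Total Σ_m = -0.33988 - 0.00000j. Multiply by 0.837758: -0.28473 - 0.00000j. P_7(cos γ) = -0.284735

-0.284735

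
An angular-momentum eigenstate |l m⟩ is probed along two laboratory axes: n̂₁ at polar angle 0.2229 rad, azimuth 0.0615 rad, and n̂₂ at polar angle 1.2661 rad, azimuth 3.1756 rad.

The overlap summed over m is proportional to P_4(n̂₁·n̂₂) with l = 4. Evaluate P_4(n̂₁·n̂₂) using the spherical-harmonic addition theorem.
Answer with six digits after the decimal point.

Summing Y*_{l m}(θ₁,φ₁)·Y_{l m}(θ₂,φ₂) over m ∈ [−4, 4]; prefactor 4π/(2·4+1) = 1.396263:
  term(m=-4) = (0.000385, 0.000043)   from Y*(Ω₁)=(0.001025, 0.000257), Y(Ω₂)=(0.363074, -0.049696)
  term(m=-3) = (-0.004284, -0.000354)   from Y*(Ω₁)=(0.012963, 0.002419), Y(Ω₂)=(-0.324275, 0.033198)
  term(m=-2) = (-0.010401, -0.000573)   from Y*(Ω₁)=(0.091792, 0.011348), Y(Ω₂)=(-0.112369, 0.007655)
  term(m=-1) = (0.119667, 0.003291)   from Y*(Ω₁)=(0.372378, 0.022930), Y(Ω₂)=(0.320688, -0.010910)
  term(m=+0) = (0.040016, 0.000000)   from Y*(Ω₁)=(0.648349, -0.000000), Y(Ω₂)=(0.061721, 0.000000)
  term(m=+1) = (0.119667, -0.003291)   from Y*(Ω₁)=(-0.372378, 0.022930), Y(Ω₂)=(-0.320688, -0.010910)
  term(m=+2) = (-0.010401, 0.000573)   from Y*(Ω₁)=(0.091792, -0.011348), Y(Ω₂)=(-0.112369, -0.007655)
  term(m=+3) = (-0.004284, 0.000354)   from Y*(Ω₁)=(-0.012963, 0.002419), Y(Ω₂)=(0.324275, 0.033198)
  term(m=+4) = (0.000385, -0.000043)   from Y*(Ω₁)=(0.001025, -0.000257), Y(Ω₂)=(0.363074, 0.049696)
Σ over m = (0.250750, -0.000000); ×(4π/9) → (0.350113, -0.000000). Real part: 0.350113

0.350113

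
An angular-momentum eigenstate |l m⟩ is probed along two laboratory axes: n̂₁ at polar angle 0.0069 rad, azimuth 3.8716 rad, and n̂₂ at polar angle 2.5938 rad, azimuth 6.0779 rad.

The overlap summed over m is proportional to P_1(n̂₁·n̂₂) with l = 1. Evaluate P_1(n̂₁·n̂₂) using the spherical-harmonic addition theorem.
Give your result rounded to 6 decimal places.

-0.855789

Expand P_1 via completeness: Σ_{m} conj(Y_{1,m}) at Ω₁ times Y_{1,m} at Ω₂ —
  m=-1: Y*=-0.001776-0.001590i  Y=+0.176157+0.036679i  product -0.000255-0.000345i
  m=+0: Y*=+0.488591-0.000000i  Y=-0.417108+0.000000i  product -0.203795+0.000000i
  m=+1: Y*=+0.001776-0.001590i  Y=-0.176157+0.036679i  product -0.000255+0.000345i
Σ over m = -0.204305+0.000000i; ×(4π/3) → -0.855789+0.000000i. Real part: -0.855789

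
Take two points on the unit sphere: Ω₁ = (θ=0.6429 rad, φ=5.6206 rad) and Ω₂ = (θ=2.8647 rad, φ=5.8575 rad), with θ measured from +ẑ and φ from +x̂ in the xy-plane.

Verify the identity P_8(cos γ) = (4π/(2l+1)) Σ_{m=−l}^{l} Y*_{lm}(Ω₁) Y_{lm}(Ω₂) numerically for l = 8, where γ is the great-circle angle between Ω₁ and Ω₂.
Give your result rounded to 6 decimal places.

Addition theorem: P_8(cos γ) = (4π/17) Σ_m Y*_{lm}(Ω₁) Y_{lm}(Ω₂), m = −8…8:
  m=-8: (0.004774, 0.007156) × (-0.000016, -0.000004) = (-0.000000, -0.000000)  (running Σ = (-0.000000, -0.000000))
  m=-7: (-0.003409, 0.045807) × (0.000223, -0.000036) = (0.000001, 0.000010)  (running Σ = (0.000001, 0.000010))
  m=-6: (-0.101106, 0.111426) × (-0.001684, 0.001121) = (0.000045, -0.000301)  (running Σ = (0.000046, -0.000291))
  m=-5: (-0.328231, 0.056794) × (0.006874, -0.011023) = (-0.001630, 0.004008)  (running Σ = (-0.001584, 0.003718))
  m=-4: (-0.424531, -0.227123) × (-0.008101, 0.061036) = (0.017302, -0.024072)  (running Σ = (0.015717, -0.020354))
  m=-3: (-0.143256, -0.323428) × (-0.061285, -0.202600) = (-0.056747, 0.048845)  (running Σ = (-0.041030, 0.028490))
  m=-2: (-0.026819, 0.106981) × (0.323784, 0.369595) = (-0.048223, 0.024727)  (running Σ = (-0.089253, 0.053217))
  m=-1: (-0.326299, 0.254597) × (-0.565650, -0.256471) = (0.249868, -0.060327)  (running Σ = (0.160615, -0.007109))
  m=0: (-0.021482, -0.000000) × (0.030616, 0.000000) = (-0.000658, -0.000000)  (running Σ = (0.159958, -0.007109))
  m=1: (0.326299, 0.254597) × (0.565650, -0.256471) = (0.249868, 0.060327)  (running Σ = (0.409826, 0.053217))
  m=2: (-0.026819, -0.106981) × (0.323784, -0.369595) = (-0.048223, -0.024727)  (running Σ = (0.361603, 0.028490))
  m=3: (0.143256, -0.323428) × (0.061285, -0.202600) = (-0.056747, -0.048845)  (running Σ = (0.304856, -0.020354))
  m=4: (-0.424531, 0.227123) × (-0.008101, -0.061036) = (0.017302, 0.024072)  (running Σ = (0.322157, 0.003718))
  m=5: (0.328231, 0.056794) × (-0.006874, -0.011023) = (-0.001630, -0.004008)  (running Σ = (0.320527, -0.000291))
  m=6: (-0.101106, -0.111426) × (-0.001684, -0.001121) = (0.000045, 0.000301)  (running Σ = (0.320572, 0.000010))
  m=7: (0.003409, 0.045807) × (-0.000223, -0.000036) = (0.000001, -0.000010)  (running Σ = (0.320573, -0.000000))
  m=8: (0.004774, -0.007156) × (-0.000016, 0.000004) = (-0.000000, 0.000000)  (running Σ = (0.320573, 0.000000))
Accumulated sum (0.320573, 0.000000); after 4π/(2l+1) scaling, (0.236967, 0.000000) ⇒ P_8 = 0.236967

0.236967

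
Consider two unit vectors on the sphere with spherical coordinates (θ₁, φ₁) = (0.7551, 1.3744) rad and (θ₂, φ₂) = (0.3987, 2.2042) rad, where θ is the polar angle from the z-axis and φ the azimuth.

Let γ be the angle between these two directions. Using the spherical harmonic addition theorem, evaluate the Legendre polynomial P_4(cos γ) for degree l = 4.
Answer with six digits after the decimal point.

Expand P_4 via completeness: Σ_{m} conj(Y_{4,m}) at Ω₁ times Y_{4,m} at Ω₂ —
  term(m=-4) = (-0.000966, 0.000173)   from Y*(Ω₁)=(0.069028, -0.069054), Y(Ω₂)=(-0.008251, -0.005742)
  term(m=-3) = (-0.015739, -0.012020)   from Y*(Ω₁)=(-0.163054, -0.243954), Y(Ω₂)=(0.063863, -0.021833)
  term(m=-2) = (-0.009422, -0.105824)   from Y*(Ω₁)=(-0.393683, 0.163112), Y(Ω₂)=(-0.074627, 0.237884)
  term(m=-1) = (0.056561, -0.061821)   from Y*(Ω₁)=(0.032802, 0.164868), Y(Ω₂)=(-0.295035, -0.401768)
  term(m=+0) = (-0.094933, -0.000000)   from Y*(Ω₁)=(-0.324393, -0.000000), Y(Ω₂)=(0.292647, 0.000000)
  term(m=+1) = (0.056561, 0.061821)   from Y*(Ω₁)=(-0.032802, 0.164868), Y(Ω₂)=(0.295035, -0.401768)
  term(m=+2) = (-0.009422, 0.105824)   from Y*(Ω₁)=(-0.393683, -0.163112), Y(Ω₂)=(-0.074627, -0.237884)
  term(m=+3) = (-0.015739, 0.012020)   from Y*(Ω₁)=(0.163054, -0.243954), Y(Ω₂)=(-0.063863, -0.021833)
  term(m=+4) = (-0.000966, -0.000173)   from Y*(Ω₁)=(0.069028, 0.069054), Y(Ω₂)=(-0.008251, 0.005742)
Accumulated sum (-0.034066, -0.000000); after 4π/(2l+1) scaling, (-0.047565, -0.000000) ⇒ P_4 = -0.047565

-0.047565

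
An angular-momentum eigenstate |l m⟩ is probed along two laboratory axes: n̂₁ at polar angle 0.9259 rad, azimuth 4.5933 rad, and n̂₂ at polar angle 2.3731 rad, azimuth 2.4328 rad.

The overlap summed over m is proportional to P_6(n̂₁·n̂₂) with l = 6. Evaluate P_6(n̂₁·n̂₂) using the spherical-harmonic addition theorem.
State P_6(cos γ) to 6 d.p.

-0.254948

Term-by-term m-sum for l=6 (normalisation 4π/13 = 0.966644):
  m=-6: -0.095062+0.082461i × -0.024162-0.048814i = +0.006322+0.002648i  (running Σ = +0.006322+0.002648i)
  m=-5: -0.183913-0.271471i × -0.179579-0.076427i = +0.012279+0.062807i  (running Σ = +0.018601+0.065454i)
  m=-4: +0.384709-0.198505i × -0.372007+0.117698i = -0.119751+0.119125i  (running Σ = -0.101149+0.184579i)
  m=-3: +0.068125+0.182501i × -0.222773+0.358842i = -0.080666-0.016210i  (running Σ = -0.181815+0.168369i)
  m=-2: +0.241638-0.058667i × +0.012317+0.079765i = +0.007656+0.018552i  (running Σ = -0.174159+0.186921i)
  m=-1: +0.036010+0.300950i × -0.264102-0.226449i = +0.058640-0.087636i  (running Σ = -0.115519+0.099285i)
  m=0: +0.172308-0.000000i × -0.189820+0.000000i = -0.032708+0.000000i  (running Σ = -0.148227+0.099285i)
  m=1: -0.036010+0.300950i × +0.264102-0.226449i = +0.058640+0.087636i  (running Σ = -0.089587+0.186921i)
  m=2: +0.241638+0.058667i × +0.012317-0.079765i = +0.007656-0.018552i  (running Σ = -0.081931+0.168369i)
  m=3: -0.068125+0.182501i × +0.222773+0.358842i = -0.080666+0.016210i  (running Σ = -0.162597+0.184579i)
  m=4: +0.384709+0.198505i × -0.372007-0.117698i = -0.119751-0.119125i  (running Σ = -0.282347+0.065454i)
  m=5: +0.183913-0.271471i × +0.179579-0.076427i = +0.012279-0.062807i  (running Σ = -0.270068+0.002648i)
  m=6: -0.095062-0.082461i × -0.024162+0.048814i = +0.006322-0.002648i  (running Σ = -0.263746-0.000000i)
Accumulated sum -0.263746-0.000000i; after 4π/(2l+1) scaling, -0.254948-0.000000i ⇒ P_6 = -0.254948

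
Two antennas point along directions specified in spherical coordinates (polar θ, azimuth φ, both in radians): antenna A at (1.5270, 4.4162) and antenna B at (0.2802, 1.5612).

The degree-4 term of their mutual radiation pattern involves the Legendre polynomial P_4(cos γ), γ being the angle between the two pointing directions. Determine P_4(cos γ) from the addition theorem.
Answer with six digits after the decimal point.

0.199426

Summing Y*_{l m}(θ₁,φ₁)·Y_{l m}(θ₂,φ₂) over m ∈ [−4, 4]; prefactor 4π/(2·4+1) = 1.396263:
  [-4]  conj(Y_{4,-4})(Ω₁) = (0.165986, -0.408395) ; Y_{4,-4}(Ω₂) = (0.002586, 0.000099) ; Δ = (0.000470, -0.001040)
  [-3]  conj(Y_{4,-3})(Ω₁) = (0.042413, 0.034454) ; Y_{4,-3}(Ω₂) = (-0.000732, 0.025430) ; Δ = (-0.000907, 0.001053)
  [-2]  conj(Y_{4,-2})(Ω₁) = (0.273277, -0.183917) ; Y_{4,-2}(Ω₂) = (-0.139781, -0.002683) ; Δ = (-0.038692, 0.024975)
  [-1]  conj(Y_{4,-1})(Ω₁) = (0.018038, 0.059110) ; Y_{4,-1}(Ω₂) = (0.004180, -0.435586) ; Δ = (0.025823, -0.007610)
  [+0]  conj(Y_{4,0})(Ω₁) = (0.311287, -0.000000) ; Y_{4,0}(Ω₂) = (0.544327, 0.000000) ; Δ = (0.169442, 0.000000)
  [+1]  conj(Y_{4,1})(Ω₁) = (-0.018038, 0.059110) ; Y_{4,1}(Ω₂) = (-0.004180, -0.435586) ; Δ = (0.025823, 0.007610)
  [+2]  conj(Y_{4,2})(Ω₁) = (0.273277, 0.183917) ; Y_{4,2}(Ω₂) = (-0.139781, 0.002683) ; Δ = (-0.038692, -0.024975)
  [+3]  conj(Y_{4,3})(Ω₁) = (-0.042413, 0.034454) ; Y_{4,3}(Ω₂) = (0.000732, 0.025430) ; Δ = (-0.000907, -0.001053)
  [+4]  conj(Y_{4,4})(Ω₁) = (0.165986, 0.408395) ; Y_{4,4}(Ω₂) = (0.002586, -0.000099) ; Δ = (0.000470, 0.001040)
Σ over m = (0.142828, -0.000000); ×(4π/9) → (0.199426, -0.000000). Real part: 0.199426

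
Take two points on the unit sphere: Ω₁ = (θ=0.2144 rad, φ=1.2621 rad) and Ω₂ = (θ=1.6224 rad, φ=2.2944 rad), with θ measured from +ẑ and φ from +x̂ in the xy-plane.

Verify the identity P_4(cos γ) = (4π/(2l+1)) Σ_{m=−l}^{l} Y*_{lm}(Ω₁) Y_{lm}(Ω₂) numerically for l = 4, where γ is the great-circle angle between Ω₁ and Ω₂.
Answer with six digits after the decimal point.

0.362188

Addition theorem: P_4(cos γ) = (4π/9) Σ_m Y*_{lm}(Ω₁) Y_{lm}(Ω₂), m = −4…4:
  m=-4: Y*=+0.000299-0.000856i  Y=-0.426803-0.107699i  product -0.000220+0.000333i
  m=-3: Y*=-0.009415-0.007079i  Y=-0.053072+0.036310i  product +0.000757+0.000034i
  m=-2: Y*=-0.070172+0.049821i  Y=+0.040363-0.324922i  product +0.013356+0.024811i
  m=-1: Y*=+0.110053+0.345113i  Y=-0.048104-0.054450i  product +0.013497-0.022594i
  m=+0: Y*=+0.662326-0.000000i  Y=+0.308939+0.000000i  product +0.204619+0.000000i
  m=+1: Y*=-0.110053+0.345113i  Y=+0.048104-0.054450i  product +0.013497+0.022594i
  m=+2: Y*=-0.070172-0.049821i  Y=+0.040363+0.324922i  product +0.013356-0.024811i
  m=+3: Y*=+0.009415-0.007079i  Y=+0.053072+0.036310i  product +0.000757-0.000034i
  m=+4: Y*=+0.000299+0.000856i  Y=-0.426803+0.107699i  product -0.000220-0.000333i
Total Σ_m = +0.259398-0.000000i. Multiply by 1.396263: +0.362188-0.000000i. P_4(cos γ) = 0.362188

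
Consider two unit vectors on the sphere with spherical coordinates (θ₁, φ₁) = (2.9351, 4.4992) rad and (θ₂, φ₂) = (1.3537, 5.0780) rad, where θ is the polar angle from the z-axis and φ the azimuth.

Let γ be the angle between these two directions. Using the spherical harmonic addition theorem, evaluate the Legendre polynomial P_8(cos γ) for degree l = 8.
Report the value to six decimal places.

Term-by-term m-sum for l=8 (normalisation 4π/17 = 0.739198):
  [-8]  conj(Y_{8,-8})(Ω₁) = -0.00000 - 0.00000j ; Y_{8,-8}(Ω₂) = -0.41626 - 0.09164j ; Δ = -0.00000 + 0.00000j
  [-7]  conj(Y_{8,-7})(Ω₁) = -0.00003 - 0.00000j ; Y_{8,-7}(Ω₂) = -0.20682 + 0.31408j ; Δ = 0.00001 - 0.00001j
  [-6]  conj(Y_{8,-6})(Ω₁) = -0.00011 + 0.00036j ; Y_{8,-6}(Ω₂) = -0.05790 - 0.08062j ; Δ = 0.00004 - 0.00001j
  [-5]  conj(Y_{8,-5})(Ω₁) = 0.00287 + 0.00159j ; Y_{8,-5}(Ω₂) = -0.34657 + 0.09118j ; Δ = -0.00114 - 0.00029j
  [-4]  conj(Y_{8,-4})(Ω₁) = 0.01406 - 0.01609j ; Y_{8,-4}(Ω₂) = -0.00221 + 0.02029j ; Δ = 0.00030 + 0.00032j
  [-3]  conj(Y_{8,-3})(Ω₁) = -0.06105 - 0.08208j ; Y_{8,-3}(Ω₂) = -0.29271 - 0.15015j ; Δ = 0.00555 + 0.03319j
  [-2]  conj(Y_{8,-2})(Ω₁) = -0.30981 + 0.14073j ; Y_{8,-2}(Ω₂) = -0.05438 + 0.04878j ; Δ = 0.00998 - 0.02277j
  [-1]  conj(Y_{8,-1})(Ω₁) = 0.14330 + 0.66195j ; Y_{8,-1}(Ω₂) = -0.11145 - 0.29112j ; Δ = 0.17674 - 0.11549j
  [+0]  conj(Y_{8,0})(Ω₁) = 0.42655 + 0.00000j ; Y_{8,0}(Ω₂) = -0.08824 + 0.00000j ; Δ = -0.03764 + 0.00000j
  [+1]  conj(Y_{8,1})(Ω₁) = -0.14330 + 0.66195j ; Y_{8,1}(Ω₂) = 0.11145 - 0.29112j ; Δ = 0.17674 + 0.11549j
  [+2]  conj(Y_{8,2})(Ω₁) = -0.30981 - 0.14073j ; Y_{8,2}(Ω₂) = -0.05438 - 0.04878j ; Δ = 0.00998 + 0.02277j
  [+3]  conj(Y_{8,3})(Ω₁) = 0.06105 - 0.08208j ; Y_{8,3}(Ω₂) = 0.29271 - 0.15015j ; Δ = 0.00555 - 0.03319j
  [+4]  conj(Y_{8,4})(Ω₁) = 0.01406 + 0.01609j ; Y_{8,4}(Ω₂) = -0.00221 - 0.02029j ; Δ = 0.00030 - 0.00032j
  [+5]  conj(Y_{8,5})(Ω₁) = -0.00287 + 0.00159j ; Y_{8,5}(Ω₂) = 0.34657 + 0.09118j ; Δ = -0.00114 + 0.00029j
  [+6]  conj(Y_{8,6})(Ω₁) = -0.00011 - 0.00036j ; Y_{8,6}(Ω₂) = -0.05790 + 0.08062j ; Δ = 0.00004 + 0.00001j
  [+7]  conj(Y_{8,7})(Ω₁) = 0.00003 - 0.00000j ; Y_{8,7}(Ω₂) = 0.20682 + 0.31408j ; Δ = 0.00001 + 0.00001j
  [+8]  conj(Y_{8,8})(Ω₁) = -0.00000 + 0.00000j ; Y_{8,8}(Ω₂) = -0.41626 + 0.09164j ; Δ = -0.00000 - 0.00000j
Total Σ_m = 0.34530 - 0.00000j. Multiply by 0.739198: 0.25524 - 0.00000j. P_8(cos γ) = 0.255242

0.255242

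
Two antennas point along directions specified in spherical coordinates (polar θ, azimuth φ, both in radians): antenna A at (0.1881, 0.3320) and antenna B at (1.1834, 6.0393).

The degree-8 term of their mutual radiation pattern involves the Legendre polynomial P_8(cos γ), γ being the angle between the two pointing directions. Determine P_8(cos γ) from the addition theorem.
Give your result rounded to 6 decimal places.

Summing Y*_{l m}(θ₁,φ₁)·Y_{l m}(θ₂,φ₂) over m ∈ [−8, 8]; prefactor 4π/(2·8+1) = 0.739198:
  [-8]  conj(Y_{8,-8})(Ω₁) = (-0.000001, 0.000000) ; Y_{8,-8}(Ω₂) = (-0.103337, 0.258509) ; Δ = (-0.000000, -0.000000)
  [-7]  conj(Y_{8,-7})(Ω₁) = (-0.000011, 0.000012) ; Y_{8,-7}(Ω₂) = (-0.061783, 0.450141) ; Δ = (-0.000005, -0.000006)
  [-6]  conj(Y_{8,-6})(Ω₁) = (-0.000089, 0.000198) ; Y_{8,-6}(Ω₂) = (0.029023, 0.268980) ; Δ = (-0.000056, -0.000018)
  [-5]  conj(Y_{8,-5})(Ω₁) = (-0.000187, 0.002087) ; Y_{8,-5}(Ω₂) = (-0.061820, -0.168639) ; Δ = (0.000364, -0.000098)
  [-4]  conj(Y_{8,-4})(Ω₁) = (0.003624, 0.014631) ; Y_{8,-4}(Ω₂) = (-0.193318, -0.285469) ; Δ = (0.003476, -0.003863)
  [-3]  conj(Y_{8,-3})(Ω₁) = (0.043402, 0.067004) ; Y_{8,-3}(Ω₂) = (0.016315, 0.014650) ; Δ = (-0.000273, 0.001729)
  [-2]  conj(Y_{8,-2})(Ω₁) = (0.232616, 0.182030) ; Y_{8,-2}(Ω₂) = (0.296224, 0.157155) ; Δ = (0.040300, 0.090479)
  [-1]  conj(Y_{8,-1})(Ω₁) = (0.628075, 0.216536) ; Y_{8,-1}(Ω₂) = (0.042815, 0.010654) ; Δ = (0.024584, 0.015963)
  [+0]  conj(Y_{8,0})(Ω₁) = (0.531398, -0.000000) ; Y_{8,0}(Ω₂) = (-0.326397, 0.000000) ; Δ = (-0.173447, 0.000000)
  [+1]  conj(Y_{8,1})(Ω₁) = (-0.628075, 0.216536) ; Y_{8,1}(Ω₂) = (-0.042815, 0.010654) ; Δ = (0.024584, -0.015963)
  [+2]  conj(Y_{8,2})(Ω₁) = (0.232616, -0.182030) ; Y_{8,2}(Ω₂) = (0.296224, -0.157155) ; Δ = (0.040300, -0.090479)
  [+3]  conj(Y_{8,3})(Ω₁) = (-0.043402, 0.067004) ; Y_{8,3}(Ω₂) = (-0.016315, 0.014650) ; Δ = (-0.000273, -0.001729)
  [+4]  conj(Y_{8,4})(Ω₁) = (0.003624, -0.014631) ; Y_{8,4}(Ω₂) = (-0.193318, 0.285469) ; Δ = (0.003476, 0.003863)
  [+5]  conj(Y_{8,5})(Ω₁) = (0.000187, 0.002087) ; Y_{8,5}(Ω₂) = (0.061820, -0.168639) ; Δ = (0.000364, 0.000098)
  [+6]  conj(Y_{8,6})(Ω₁) = (-0.000089, -0.000198) ; Y_{8,6}(Ω₂) = (0.029023, -0.268980) ; Δ = (-0.000056, 0.000018)
  [+7]  conj(Y_{8,7})(Ω₁) = (0.000011, 0.000012) ; Y_{8,7}(Ω₂) = (0.061783, 0.450141) ; Δ = (-0.000005, 0.000006)
  [+8]  conj(Y_{8,8})(Ω₁) = (-0.000001, -0.000000) ; Y_{8,8}(Ω₂) = (-0.103337, -0.258509) ; Δ = (-0.000000, 0.000000)
Σ over m = (-0.036667, 0.000000); ×(4π/17) → (-0.027104, 0.000000). Real part: -0.027104

-0.027104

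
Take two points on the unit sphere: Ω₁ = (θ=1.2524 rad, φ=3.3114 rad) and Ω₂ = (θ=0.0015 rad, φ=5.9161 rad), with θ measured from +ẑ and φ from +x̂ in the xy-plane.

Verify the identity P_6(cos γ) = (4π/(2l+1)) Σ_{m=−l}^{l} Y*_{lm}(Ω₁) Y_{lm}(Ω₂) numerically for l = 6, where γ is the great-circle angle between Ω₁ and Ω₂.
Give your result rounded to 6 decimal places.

0.152728

Term-by-term m-sum for l=6 (normalisation 4π/13 = 0.966644):
  m=-6: (0.185896, 0.301879) × (-0.000000, 0.000000) = (-0.000000, -0.000000)  (running Σ = (-0.000000, -0.000000))
  m=-5: (-0.267453, -0.303860) × (-0.000000, 0.000000) = (0.000000, -0.000000)  (running Σ = (0.000000, -0.000000))
  m=-4: (0.017608, 0.014216) × (0.000000, 0.000000) = (-0.000000, 0.000000)  (running Σ = (-0.000000, 0.000000))
  m=-3: (0.293122, 0.163738) × (0.000000, 0.000000) = (-0.000000, 0.000000)  (running Σ = (-0.000000, 0.000000))
  m=-2: (-0.123826, -0.043748) × (0.000009, 0.000008) = (-0.000001, -0.000001)  (running Σ = (-0.000001, -0.000001))
  m=-1: (-0.286960, -0.049202) × (0.004614, 0.001774) = (-0.001237, -0.000736)  (running Σ = (-0.001238, -0.000738))
  m=0: (0.157777, -0.000000) × (1.017083, 0.000000) = (0.160473, 0.000000)  (running Σ = (0.159235, -0.000738))
  m=1: (0.286960, -0.049202) × (-0.004614, 0.001774) = (-0.001237, 0.000736)  (running Σ = (0.157998, -0.000001))
  m=2: (-0.123826, 0.043748) × (0.000009, -0.000008) = (-0.000001, 0.000001)  (running Σ = (0.157998, 0.000000))
  m=3: (-0.293122, 0.163738) × (-0.000000, 0.000000) = (-0.000000, -0.000000)  (running Σ = (0.157998, 0.000000))
  m=4: (0.017608, -0.014216) × (0.000000, -0.000000) = (-0.000000, -0.000000)  (running Σ = (0.157998, -0.000000))
  m=5: (0.267453, -0.303860) × (0.000000, 0.000000) = (0.000000, 0.000000)  (running Σ = (0.157998, -0.000000))
  m=6: (0.185896, -0.301879) × (-0.000000, -0.000000) = (-0.000000, 0.000000)  (running Σ = (0.157998, 0.000000))
Accumulated sum (0.157998, 0.000000); after 4π/(2l+1) scaling, (0.152728, 0.000000) ⇒ P_6 = 0.152728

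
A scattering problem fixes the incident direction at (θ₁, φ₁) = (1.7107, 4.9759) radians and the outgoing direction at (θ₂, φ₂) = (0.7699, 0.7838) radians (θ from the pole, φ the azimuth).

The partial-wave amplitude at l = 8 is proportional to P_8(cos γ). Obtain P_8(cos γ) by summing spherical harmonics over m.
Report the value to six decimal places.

Addition theorem: P_8(cos γ) = (4π/17) Σ_m Y*_{lm}(Ω₁) Y_{lm}(Ω₂), m = −8…8:
  m=-8: -0.243874+0.409353i × +0.028400+0.000363i = -0.007075+0.011537i  (running Σ = -0.007075+0.011537i)
  m=-7: +0.258409+0.072570i × +0.081932+0.083786i = +0.015092+0.027597i  (running Σ = +0.008017+0.039134i)
  m=-6: -0.002581+0.251355i × -0.002764+0.288213i = -0.072436-0.001439i  (running Σ = -0.064420+0.037695i)
  m=-5: +0.283064-0.073256i × -0.321766+0.316665i = -0.067883+0.113208i  (running Σ = -0.132302+0.150903i)
  m=-4: +0.083401+0.146767i × -0.386724-0.002472i = -0.031890-0.056965i  (running Σ = -0.164193+0.093939i)
  m=-3: +0.210910-0.208755i × +0.005833+0.005889i = +0.002460+0.000024i  (running Σ = -0.161733+0.093963i)
  m=-2: +0.112437+0.065430i × -0.001199+0.375047i = -0.024674+0.042091i  (running Σ = -0.186407+0.136054i)
  m=-1: +0.077336-0.286658i × -0.125290+0.124891i = +0.026111+0.045574i  (running Σ = -0.160296+0.181628i)
  m=0: +0.118414-0.000000i × +0.326793+0.000000i = +0.038697+0.000000i  (running Σ = -0.121599+0.181628i)
  m=1: -0.077336-0.286658i × +0.125290+0.124891i = +0.026111-0.045574i  (running Σ = -0.095487+0.136054i)
  m=2: +0.112437-0.065430i × -0.001199-0.375047i = -0.024674-0.042091i  (running Σ = -0.120161+0.093963i)
  m=3: -0.210910-0.208755i × -0.005833+0.005889i = +0.002460-0.000024i  (running Σ = -0.117702+0.093939i)
  m=4: +0.083401-0.146767i × -0.386724+0.002472i = -0.031890+0.056965i  (running Σ = -0.149592+0.150903i)
  m=5: -0.283064-0.073256i × +0.321766+0.316665i = -0.067883-0.113208i  (running Σ = -0.217475+0.037695i)
  m=6: -0.002581-0.251355i × -0.002764-0.288213i = -0.072436+0.001439i  (running Σ = -0.289911+0.039134i)
  m=7: -0.258409+0.072570i × -0.081932+0.083786i = +0.015092-0.027597i  (running Σ = -0.274820+0.011537i)
  m=8: -0.243874-0.409353i × +0.028400-0.000363i = -0.007075-0.011537i  (running Σ = -0.281894+0.000000i)
Accumulated sum -0.281894+0.000000i; after 4π/(2l+1) scaling, -0.208376+0.000000i ⇒ P_8 = -0.208376

-0.208376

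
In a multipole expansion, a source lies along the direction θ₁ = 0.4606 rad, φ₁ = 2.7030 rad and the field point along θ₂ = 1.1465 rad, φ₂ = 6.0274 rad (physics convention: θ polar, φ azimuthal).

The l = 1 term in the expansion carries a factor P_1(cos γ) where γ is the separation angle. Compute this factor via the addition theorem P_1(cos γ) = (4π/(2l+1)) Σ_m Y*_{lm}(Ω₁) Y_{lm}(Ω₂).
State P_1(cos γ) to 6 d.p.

-0.029546

Summing Y*_{l m}(θ₁,φ₁)·Y_{l m}(θ₂,φ₂) over m ∈ [−1, 1]; prefactor 4π/(2·1+1) = 4.188790:
  [-1]  conj(Y_{1,-1})(Ω₁) = (-0.139032, 0.065215) ; Y_{1,-1}(Ω₂) = (0.304615, 0.079661) ; Δ = (-0.047546, 0.008790)
  [+0]  conj(Y_{1,0})(Ω₁) = (0.437683, -0.000000) ; Y_{1,0}(Ω₂) = (0.201148, 0.000000) ; Δ = (0.088039, 0.000000)
  [+1]  conj(Y_{1,1})(Ω₁) = (0.139032, 0.065215) ; Y_{1,1}(Ω₂) = (-0.304615, 0.079661) ; Δ = (-0.047546, -0.008790)
Total Σ_m = (-0.007054, 0.000000). Multiply by 4.188790: (-0.029546, 0.000000). P_1(cos γ) = -0.029546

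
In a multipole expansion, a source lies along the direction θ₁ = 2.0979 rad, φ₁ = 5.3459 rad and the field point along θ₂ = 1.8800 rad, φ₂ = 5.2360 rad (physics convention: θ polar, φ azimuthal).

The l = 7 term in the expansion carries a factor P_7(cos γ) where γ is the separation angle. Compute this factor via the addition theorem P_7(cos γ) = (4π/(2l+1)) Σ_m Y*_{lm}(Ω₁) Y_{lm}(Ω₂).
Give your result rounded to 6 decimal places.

Term-by-term m-sum for l=7 (normalisation 4π/15 = 0.837758):
  [-7]  conj(Y_{7,-7})(Ω₁) = (0.173206, -0.049396) ; Y_{7,-7}(Ω₂) = (0.177966, 0.308185) ; Δ = (0.046048, 0.044589)
  [-6]  conj(Y_{7,-6})(Ω₁) = (-0.309994, -0.240327) ; Y_{7,-6}(Ω₂) = (-0.425372, 0.000031) ; Δ = (0.131870, 0.102219)
  [-5]  conj(Y_{7,-5})(Ω₁) = (-0.010516, 0.404972) ; Y_{7,-5}(Ω₂) = (0.029320, -0.050792) ; Δ = (0.020261, 0.012408)
  [-4]  conj(Y_{7,-4})(Ω₁) = (0.048964, -0.034044) ; Y_{7,-4}(Ω₂) = (-0.165150, -0.286016) ; Δ = (-0.017823, -0.008382)
  [-3]  conj(Y_{7,-3})(Ω₁) = (0.307087, 0.105095) ; Y_{7,-3}(Ω₂) = (0.180292, -0.000007) ; Δ = (0.055366, 0.018946)
  [-2]  conj(Y_{7,-2})(Ω₁) = (-0.064683, -0.206340) ; Y_{7,-2}(Ω₂) = (0.130471, -0.225995) ; Δ = (-0.055071, -0.012303)
  [-1]  conj(Y_{7,-1})(Ω₁) = (0.144331, -0.196500) ; Y_{7,-1}(Ω₂) = (0.109434, 0.189539) ; Δ = (0.053039, 0.005853)
  [+0]  conj(Y_{7,0})(Ω₁) = (-0.250270, -0.000000) ; Y_{7,0}(Ω₂) = (0.237564, 0.000000) ; Δ = (-0.059455, -0.000000)
  [+1]  conj(Y_{7,1})(Ω₁) = (-0.144331, -0.196500) ; Y_{7,1}(Ω₂) = (-0.109434, 0.189539) ; Δ = (0.053039, -0.005853)
  [+2]  conj(Y_{7,2})(Ω₁) = (-0.064683, 0.206340) ; Y_{7,2}(Ω₂) = (0.130471, 0.225995) ; Δ = (-0.055071, 0.012303)
  [+3]  conj(Y_{7,3})(Ω₁) = (-0.307087, 0.105095) ; Y_{7,3}(Ω₂) = (-0.180292, -0.000007) ; Δ = (0.055366, -0.018946)
  [+4]  conj(Y_{7,4})(Ω₁) = (0.048964, 0.034044) ; Y_{7,4}(Ω₂) = (-0.165150, 0.286016) ; Δ = (-0.017823, 0.008382)
  [+5]  conj(Y_{7,5})(Ω₁) = (0.010516, 0.404972) ; Y_{7,5}(Ω₂) = (-0.029320, -0.050792) ; Δ = (0.020261, -0.012408)
  [+6]  conj(Y_{7,6})(Ω₁) = (-0.309994, 0.240327) ; Y_{7,6}(Ω₂) = (-0.425372, -0.000031) ; Δ = (0.131870, -0.102219)
  [+7]  conj(Y_{7,7})(Ω₁) = (-0.173206, -0.049396) ; Y_{7,7}(Ω₂) = (-0.177966, 0.308185) ; Δ = (0.046048, -0.044589)
Accumulated sum (0.407925, 0.000000); after 4π/(2l+1) scaling, (0.341743, 0.000000) ⇒ P_7 = 0.341743

0.341743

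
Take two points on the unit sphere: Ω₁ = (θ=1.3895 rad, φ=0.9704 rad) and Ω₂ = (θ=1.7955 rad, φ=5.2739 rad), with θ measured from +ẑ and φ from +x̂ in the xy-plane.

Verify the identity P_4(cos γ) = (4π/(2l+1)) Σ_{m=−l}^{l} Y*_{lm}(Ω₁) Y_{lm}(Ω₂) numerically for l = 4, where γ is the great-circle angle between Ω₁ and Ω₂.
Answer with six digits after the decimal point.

-0.152989

Expand P_4 via completeness: Σ_{m} conj(Y_{4,m}) at Ω₁ times Y_{4,m} at Ω₂ —
  term(m=-4) = (-0.010714, 0.165212)   from Y*(Ω₁)=(-0.305892, -0.279311), Y(Ω₂)=(-0.249838, -0.311973)
  term(m=-3) = (-0.052239, 0.018722)   from Y*(Ω₁)=(-0.209092, 0.049044), Y(Ω₂)=(0.256715, -0.029325)
  term(m=-2) = (-0.035462, -0.037836)   from Y*(Ω₁)=(0.090403, -0.233078), Y(Ω₂)=(0.089808, -0.186979)
  term(m=-1) = (0.025209, -0.058177)   from Y*(Ω₁)=(-0.131419, -0.191931), Y(Ω₂)=(0.145136, 0.230720)
  term(m=+0) = (0.036842, 0.000000)   from Y*(Ω₁)=(0.218098, -0.000000), Y(Ω₂)=(0.168923, 0.000000)
  term(m=+1) = (0.025209, 0.058177)   from Y*(Ω₁)=(0.131419, -0.191931), Y(Ω₂)=(-0.145136, 0.230720)
  term(m=+2) = (-0.035462, 0.037836)   from Y*(Ω₁)=(0.090403, 0.233078), Y(Ω₂)=(0.089808, 0.186979)
  term(m=+3) = (-0.052239, -0.018722)   from Y*(Ω₁)=(0.209092, 0.049044), Y(Ω₂)=(-0.256715, -0.029325)
  term(m=+4) = (-0.010714, -0.165212)   from Y*(Ω₁)=(-0.305892, 0.279311), Y(Ω₂)=(-0.249838, 0.311973)
Accumulated sum (-0.109570, -0.000000); after 4π/(2l+1) scaling, (-0.152989, -0.000000) ⇒ P_4 = -0.152989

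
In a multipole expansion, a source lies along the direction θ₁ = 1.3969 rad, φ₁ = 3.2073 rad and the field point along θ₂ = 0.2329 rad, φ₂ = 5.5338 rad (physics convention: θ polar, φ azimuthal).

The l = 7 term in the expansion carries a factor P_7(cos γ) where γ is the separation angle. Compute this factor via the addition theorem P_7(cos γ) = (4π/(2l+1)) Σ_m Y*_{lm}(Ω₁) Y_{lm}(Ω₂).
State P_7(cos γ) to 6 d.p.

Expand P_7 via completeness: Σ_{m} conj(Y_{7,m}) at Ω₁ times Y_{7,m} at Ω₂ —
  m=-7: -0.402855-0.199570i × +0.000009-0.000015i = -0.000007+0.000004i  (running Σ = -0.000007+0.000004i)
  m=-6: +0.272838+0.113507i × -0.000059-0.000269i = +0.000014-0.000080i  (running Σ = +0.000008-0.000076i)
  m=-5: +0.196620+0.067026i × -0.002234-0.001546i = -0.000336-0.000454i  (running Σ = -0.000328-0.000530i)
  m=-4: -0.301241-0.081050i × -0.018663+0.002707i = +0.005841+0.000697i  (running Σ = +0.005514+0.000168i)
  m=-3: -0.119448-0.023856i × -0.058553+0.072800i = +0.008731-0.007299i  (running Σ = +0.014244-0.007131i)
  m=-2: +0.308115+0.040726i × +0.022777+0.315691i = -0.005839+0.098197i  (running Σ = +0.008406+0.091065i)
  m=-1: +0.087301+0.005745i × +0.465932+0.433525i = +0.038186+0.040524i  (running Σ = +0.046592+0.131589i)
  m=0: -0.309302-0.000000i × +0.406259+0.000000i = -0.125657-0.000000i  (running Σ = -0.079065+0.131589i)
  m=1: -0.087301+0.005745i × -0.465932+0.433525i = +0.038186-0.040524i  (running Σ = -0.040880+0.091065i)
  m=2: +0.308115-0.040726i × +0.022777-0.315691i = -0.005839-0.098197i  (running Σ = -0.046718-0.007131i)
  m=3: +0.119448-0.023856i × +0.058553+0.072800i = +0.008731+0.007299i  (running Σ = -0.037987+0.000168i)
  m=4: -0.301241+0.081050i × -0.018663-0.002707i = +0.005841-0.000697i  (running Σ = -0.032146-0.000530i)
  m=5: -0.196620+0.067026i × +0.002234-0.001546i = -0.000336+0.000454i  (running Σ = -0.032482-0.000076i)
  m=6: +0.272838-0.113507i × -0.000059+0.000269i = +0.000014+0.000080i  (running Σ = -0.032467+0.000004i)
  m=7: +0.402855-0.199570i × -0.000009-0.000015i = -0.000007-0.000004i  (running Σ = -0.032474-0.000000i)
Accumulated sum -0.032474-0.000000i; after 4π/(2l+1) scaling, -0.027205-0.000000i ⇒ P_7 = -0.027205

-0.027205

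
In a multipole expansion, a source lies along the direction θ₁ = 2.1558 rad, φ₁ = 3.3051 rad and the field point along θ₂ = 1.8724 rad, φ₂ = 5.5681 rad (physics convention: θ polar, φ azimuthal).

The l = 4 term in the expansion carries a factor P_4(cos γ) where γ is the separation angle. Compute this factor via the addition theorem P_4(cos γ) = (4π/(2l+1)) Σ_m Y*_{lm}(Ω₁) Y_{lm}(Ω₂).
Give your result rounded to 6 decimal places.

Term-by-term m-sum for l=4 (normalisation 4π/9 = 1.396263):
  m=-4: Y*=(0.169679, 0.130073)  Y=(-0.353426, 0.102108)  product (-0.073251, -0.028646)
  m=-3: Y*=(0.353301, 0.188684)  Y=(0.175893, -0.271742)  product (0.113417, -0.062819)
  m=-2: Y*=(0.249810, 0.084734)  Y=(-0.016344, -0.115459)  product (0.005700, -0.030228)
  m=-1: Y*=(-0.185992, -0.030685)  Y=(0.241370, 0.209608)  product (-0.038461, -0.046392)
  m=+0: Y*=(-0.306090, -0.000000)  Y=(0.066150, 0.000000)  product (-0.020248, -0.000000)
  m=+1: Y*=(0.185992, -0.030685)  Y=(-0.241370, 0.209608)  product (-0.038461, 0.046392)
  m=+2: Y*=(0.249810, -0.084734)  Y=(-0.016344, 0.115459)  product (0.005700, 0.030228)
  m=+3: Y*=(-0.353301, 0.188684)  Y=(-0.175893, -0.271742)  product (0.113417, 0.062819)
  m=+4: Y*=(0.169679, -0.130073)  Y=(-0.353426, -0.102108)  product (-0.073251, 0.028646)
Accumulated sum (-0.005437, 0.000000); after 4π/(2l+1) scaling, (-0.007592, 0.000000) ⇒ P_4 = -0.007592

-0.007592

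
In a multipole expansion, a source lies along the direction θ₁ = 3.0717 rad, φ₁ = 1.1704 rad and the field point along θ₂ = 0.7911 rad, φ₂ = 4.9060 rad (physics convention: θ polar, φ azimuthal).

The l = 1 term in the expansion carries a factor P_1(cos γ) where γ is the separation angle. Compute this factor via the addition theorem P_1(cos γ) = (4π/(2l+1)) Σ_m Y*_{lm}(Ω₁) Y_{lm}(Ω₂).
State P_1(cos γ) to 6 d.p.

Summing Y*_{l m}(θ₁,φ₁)·Y_{l m}(θ₂,φ₂) over m ∈ [−1, 1]; prefactor 4π/(2·1+1) = 4.188790:
  [-1]  conj(Y_{1,-1})(Ω₁) = +0.009405+0.022219i ; Y_{1,-1}(Ω₂) = +0.047272+0.241100i ; Δ = -0.004913+0.003318i
  [+0]  conj(Y_{1,0})(Ω₁) = -0.487410-0.000000i ; Y_{1,0}(Ω₂) = +0.343519+0.000000i ; Δ = -0.167434-0.000000i
  [+1]  conj(Y_{1,1})(Ω₁) = -0.009405+0.022219i ; Y_{1,1}(Ω₂) = -0.047272+0.241100i ; Δ = -0.004913-0.003318i
Σ over m = -0.177259+0.000000i; ×(4π/3) → -0.742502+0.000000i. Real part: -0.742502

-0.742502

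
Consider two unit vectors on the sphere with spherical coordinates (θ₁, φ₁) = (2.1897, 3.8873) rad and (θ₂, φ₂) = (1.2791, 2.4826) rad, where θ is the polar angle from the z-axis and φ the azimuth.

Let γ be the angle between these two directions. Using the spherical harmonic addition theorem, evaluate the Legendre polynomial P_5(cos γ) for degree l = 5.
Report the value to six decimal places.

-0.070509

Addition theorem: P_5(cos γ) = (4π/11) Σ_m Y*_{lm}(Ω₁) Y_{lm}(Ω₂), m = −5…5:
  term(m=-5) = 0.04595 + 0.04198j   from Y*(Ω₁)=0.13855 + 0.09215j, Y(Ω₂)=0.36965 + 0.05714j
  term(m=-4) = -0.10479 + 0.08207j   from Y*(Ω₁)=0.37006 - 0.05925j, Y(Ω₂)=-0.31072 + 0.17202j
  term(m=-3) = 0.01409 + 0.02589j   from Y*(Ω₁)=0.23446 - 0.29818j, Y(Ω₂)=-0.03070 + 0.07139j
  term(m=-2) = -0.00201 + 0.00069j   from Y*(Ω₁)=-0.00050 - 0.00630j, Y(Ω₂)=-0.08408 - 0.32547j
  term(m=-1) = 0.00025 + 0.00149j   from Y*(Ω₁)=0.25548 + 0.23596j, Y(Ω₂)=0.00344 + 0.00266j
  term(m=+0) = 0.03131 + 0.00000j   from Y*(Ω₁)=0.09656 + 0.00000j, Y(Ω₂)=0.32428 + 0.00000j
  term(m=+1) = 0.00025 - 0.00149j   from Y*(Ω₁)=-0.25548 + 0.23596j, Y(Ω₂)=-0.00344 + 0.00266j
  term(m=+2) = -0.00201 - 0.00069j   from Y*(Ω₁)=-0.00050 + 0.00630j, Y(Ω₂)=-0.08408 + 0.32547j
  term(m=+3) = 0.01409 - 0.02589j   from Y*(Ω₁)=-0.23446 - 0.29818j, Y(Ω₂)=0.03070 + 0.07139j
  term(m=+4) = -0.10479 - 0.08207j   from Y*(Ω₁)=0.37006 + 0.05925j, Y(Ω₂)=-0.31072 - 0.17202j
  term(m=+5) = 0.04595 - 0.04198j   from Y*(Ω₁)=-0.13855 + 0.09215j, Y(Ω₂)=-0.36965 + 0.05714j
Total Σ_m = -0.06172 + 0.00000j. Multiply by 1.142397: -0.07051 + 0.00000j. P_5(cos γ) = -0.070509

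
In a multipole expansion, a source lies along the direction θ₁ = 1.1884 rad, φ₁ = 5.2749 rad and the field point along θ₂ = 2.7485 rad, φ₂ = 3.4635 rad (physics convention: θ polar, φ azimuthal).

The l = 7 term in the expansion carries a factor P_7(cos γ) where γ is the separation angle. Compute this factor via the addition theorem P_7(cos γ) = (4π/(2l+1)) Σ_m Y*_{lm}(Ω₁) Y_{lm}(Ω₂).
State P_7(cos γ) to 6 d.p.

Addition theorem: P_7(cos γ) = (4π/15) Σ_m Y*_{lm}(Ω₁) Y_{lm}(Ω₂), m = −7…7:
  [-7]  conj(Y_{7,-7})(Ω₁) = 0.21141 - 0.20698j ; Y_{7,-7}(Ω₂) = 0.00038 + 0.00047j ; Δ = 0.00018 + 0.00002j
  [-6]  conj(Y_{7,-6})(Ω₁) = 0.43316 + 0.10301j ; Y_{7,-6}(Ω₂) = 0.00193 + 0.00511j ; Δ = 0.00031 + 0.00241j
  [-5]  conj(Y_{7,-5})(Ω₁) = 0.06602 + 0.19336j ; Y_{7,-5}(Ω₂) = 0.00118 + 0.03052j ; Δ = -0.00582 + 0.00224j
  [-4]  conj(Y_{7,-4})(Ω₁) = 0.15166 - 0.18784j ; Y_{7,-4}(Ω₂) = -0.03300 + 0.11340j ; Δ = 0.01630 + 0.02340j
  [-3]  conj(Y_{7,-3})(Ω₁) = 0.29987 + 0.03517j ; Y_{7,-3}(Ω₂) = -0.17967 + 0.25978j ; Δ = -0.06301 + 0.07158j
  [-2]  conj(Y_{7,-2})(Ω₁) = -0.05322 - 0.11137j ; Y_{7,-2}(Ω₂) = -0.42833 + 0.32146j ; Δ = 0.05860 + 0.03060j
  [-1]  conj(Y_{7,-1})(Ω₁) = 0.16935 - 0.26862j ; Y_{7,-1}(Ω₂) = -0.37856 + 0.12625j ; Δ = -0.03020 + 0.12307j
  [+0]  conj(Y_{7,0})(Ω₁) = -0.08708 + 0.00000j ; Y_{7,0}(Ω₂) = 0.26870 + 0.00000j ; Δ = -0.02340 + 0.00000j
  [+1]  conj(Y_{7,1})(Ω₁) = -0.16935 - 0.26862j ; Y_{7,1}(Ω₂) = 0.37856 + 0.12625j ; Δ = -0.03020 - 0.12307j
  [+2]  conj(Y_{7,2})(Ω₁) = -0.05322 + 0.11137j ; Y_{7,2}(Ω₂) = -0.42833 - 0.32146j ; Δ = 0.05860 - 0.03060j
  [+3]  conj(Y_{7,3})(Ω₁) = -0.29987 + 0.03517j ; Y_{7,3}(Ω₂) = 0.17967 + 0.25978j ; Δ = -0.06301 - 0.07158j
  [+4]  conj(Y_{7,4})(Ω₁) = 0.15166 + 0.18784j ; Y_{7,4}(Ω₂) = -0.03300 - 0.11340j ; Δ = 0.01630 - 0.02340j
  [+5]  conj(Y_{7,5})(Ω₁) = -0.06602 + 0.19336j ; Y_{7,5}(Ω₂) = -0.00118 + 0.03052j ; Δ = -0.00582 - 0.00224j
  [+6]  conj(Y_{7,6})(Ω₁) = 0.43316 - 0.10301j ; Y_{7,6}(Ω₂) = 0.00193 - 0.00511j ; Δ = 0.00031 - 0.00241j
  [+7]  conj(Y_{7,7})(Ω₁) = -0.21141 - 0.20698j ; Y_{7,7}(Ω₂) = -0.00038 + 0.00047j ; Δ = 0.00018 - 0.00002j
Accumulated sum -0.07070 + 0.00000j; after 4π/(2l+1) scaling, -0.05923 + 0.00000j ⇒ P_7 = -0.059230

-0.059230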